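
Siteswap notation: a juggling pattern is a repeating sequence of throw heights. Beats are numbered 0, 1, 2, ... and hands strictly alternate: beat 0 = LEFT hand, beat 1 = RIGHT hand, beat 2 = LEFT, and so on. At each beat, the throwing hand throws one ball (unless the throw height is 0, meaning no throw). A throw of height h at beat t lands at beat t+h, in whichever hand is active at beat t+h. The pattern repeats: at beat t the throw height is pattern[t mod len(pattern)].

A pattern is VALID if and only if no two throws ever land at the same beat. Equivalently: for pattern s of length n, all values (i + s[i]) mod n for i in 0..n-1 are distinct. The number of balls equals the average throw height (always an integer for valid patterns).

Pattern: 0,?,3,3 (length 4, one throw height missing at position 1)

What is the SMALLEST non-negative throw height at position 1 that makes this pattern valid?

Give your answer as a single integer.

Answer: 2

Derivation:
i=0: (0 + 0) mod 4 = 0
i=1: s[i]=? (unknown)
i=2: (2 + 3) mod 4 = 1
i=3: (3 + 3) mod 4 = 2
Known residues: [0, 1, 2]; need a permutation of 0..3, so missing residue r = 3
Need (1 + s) mod 4 = 3; smallest s = (3 - 1) mod 4 = 2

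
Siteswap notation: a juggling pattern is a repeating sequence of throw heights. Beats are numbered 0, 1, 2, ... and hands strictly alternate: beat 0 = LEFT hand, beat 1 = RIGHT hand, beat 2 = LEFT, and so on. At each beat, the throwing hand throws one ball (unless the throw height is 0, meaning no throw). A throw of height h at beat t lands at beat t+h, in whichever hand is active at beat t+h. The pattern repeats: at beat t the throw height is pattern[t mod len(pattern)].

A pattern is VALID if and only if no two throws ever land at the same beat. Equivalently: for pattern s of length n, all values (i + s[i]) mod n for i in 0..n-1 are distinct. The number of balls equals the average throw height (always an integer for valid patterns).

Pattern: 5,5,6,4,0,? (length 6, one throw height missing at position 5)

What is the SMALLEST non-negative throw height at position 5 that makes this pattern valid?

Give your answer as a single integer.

i=0: (0 + 5) mod 6 = 5
i=1: (1 + 5) mod 6 = 0
i=2: (2 + 6) mod 6 = 2
i=3: (3 + 4) mod 6 = 1
i=4: (4 + 0) mod 6 = 4
i=5: s[i]=? (unknown)
Known residues: [0, 1, 2, 4, 5]; need a permutation of 0..5, so missing residue r = 3
Need (5 + s) mod 6 = 3; smallest s = (3 - 5) mod 6 = 4

Answer: 4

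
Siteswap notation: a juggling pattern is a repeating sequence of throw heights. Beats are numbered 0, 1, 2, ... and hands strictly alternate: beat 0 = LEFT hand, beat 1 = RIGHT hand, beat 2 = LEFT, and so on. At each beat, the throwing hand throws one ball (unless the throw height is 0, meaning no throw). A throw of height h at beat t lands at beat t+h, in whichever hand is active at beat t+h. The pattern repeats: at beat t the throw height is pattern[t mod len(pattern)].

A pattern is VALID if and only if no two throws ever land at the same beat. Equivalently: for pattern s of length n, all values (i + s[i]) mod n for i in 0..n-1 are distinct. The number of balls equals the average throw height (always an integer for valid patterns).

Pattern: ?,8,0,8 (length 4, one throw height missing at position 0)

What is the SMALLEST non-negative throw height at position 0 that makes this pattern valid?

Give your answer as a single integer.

i=0: s[i]=? (unknown)
i=1: (1 + 8) mod 4 = 1
i=2: (2 + 0) mod 4 = 2
i=3: (3 + 8) mod 4 = 3
Known residues: [1, 2, 3]; need a permutation of 0..3, so missing residue r = 0
Need (0 + s) mod 4 = 0; smallest s = (0 - 0) mod 4 = 0

Answer: 0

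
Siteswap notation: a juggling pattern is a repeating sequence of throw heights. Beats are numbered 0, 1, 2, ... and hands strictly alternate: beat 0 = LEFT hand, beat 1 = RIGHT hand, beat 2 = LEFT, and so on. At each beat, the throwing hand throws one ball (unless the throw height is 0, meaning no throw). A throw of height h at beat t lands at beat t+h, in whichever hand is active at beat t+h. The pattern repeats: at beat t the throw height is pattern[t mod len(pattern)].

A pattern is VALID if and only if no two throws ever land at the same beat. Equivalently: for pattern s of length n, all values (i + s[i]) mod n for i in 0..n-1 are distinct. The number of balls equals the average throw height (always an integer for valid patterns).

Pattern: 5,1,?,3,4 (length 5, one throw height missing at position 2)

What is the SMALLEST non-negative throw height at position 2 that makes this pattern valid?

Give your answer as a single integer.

i=0: (0 + 5) mod 5 = 0
i=1: (1 + 1) mod 5 = 2
i=2: s[i]=? (unknown)
i=3: (3 + 3) mod 5 = 1
i=4: (4 + 4) mod 5 = 3
Known residues: [0, 1, 2, 3]; need a permutation of 0..4, so missing residue r = 4
Need (2 + s) mod 5 = 4; smallest s = (4 - 2) mod 5 = 2

Answer: 2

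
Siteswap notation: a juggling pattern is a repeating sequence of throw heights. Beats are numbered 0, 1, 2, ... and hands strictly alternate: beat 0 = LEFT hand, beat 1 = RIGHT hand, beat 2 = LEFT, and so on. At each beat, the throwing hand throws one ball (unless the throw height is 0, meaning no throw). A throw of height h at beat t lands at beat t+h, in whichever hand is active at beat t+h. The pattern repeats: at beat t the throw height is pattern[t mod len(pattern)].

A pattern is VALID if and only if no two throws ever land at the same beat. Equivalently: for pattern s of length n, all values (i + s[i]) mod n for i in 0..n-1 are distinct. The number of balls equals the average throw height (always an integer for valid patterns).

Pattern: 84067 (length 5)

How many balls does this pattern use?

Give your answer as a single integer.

Pattern = [8, 4, 0, 6, 7], length n = 5
  position 0: throw height = 8, running sum = 8
  position 1: throw height = 4, running sum = 12
  position 2: throw height = 0, running sum = 12
  position 3: throw height = 6, running sum = 18
  position 4: throw height = 7, running sum = 25
Total sum = 25; balls = sum / n = 25 / 5 = 5

Answer: 5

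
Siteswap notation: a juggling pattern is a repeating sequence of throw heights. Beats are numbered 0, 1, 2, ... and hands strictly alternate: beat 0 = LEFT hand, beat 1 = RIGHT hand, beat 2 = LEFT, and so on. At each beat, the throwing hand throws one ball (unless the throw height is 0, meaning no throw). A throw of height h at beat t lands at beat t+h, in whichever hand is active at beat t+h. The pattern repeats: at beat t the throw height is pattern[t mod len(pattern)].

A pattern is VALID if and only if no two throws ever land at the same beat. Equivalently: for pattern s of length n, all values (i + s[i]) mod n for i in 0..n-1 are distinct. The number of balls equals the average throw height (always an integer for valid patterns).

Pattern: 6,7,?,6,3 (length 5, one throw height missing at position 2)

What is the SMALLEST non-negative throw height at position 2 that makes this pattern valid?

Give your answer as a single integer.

i=0: (0 + 6) mod 5 = 1
i=1: (1 + 7) mod 5 = 3
i=2: s[i]=? (unknown)
i=3: (3 + 6) mod 5 = 4
i=4: (4 + 3) mod 5 = 2
Known residues: [1, 2, 3, 4]; need a permutation of 0..4, so missing residue r = 0
Need (2 + s) mod 5 = 0; smallest s = (0 - 2) mod 5 = 3

Answer: 3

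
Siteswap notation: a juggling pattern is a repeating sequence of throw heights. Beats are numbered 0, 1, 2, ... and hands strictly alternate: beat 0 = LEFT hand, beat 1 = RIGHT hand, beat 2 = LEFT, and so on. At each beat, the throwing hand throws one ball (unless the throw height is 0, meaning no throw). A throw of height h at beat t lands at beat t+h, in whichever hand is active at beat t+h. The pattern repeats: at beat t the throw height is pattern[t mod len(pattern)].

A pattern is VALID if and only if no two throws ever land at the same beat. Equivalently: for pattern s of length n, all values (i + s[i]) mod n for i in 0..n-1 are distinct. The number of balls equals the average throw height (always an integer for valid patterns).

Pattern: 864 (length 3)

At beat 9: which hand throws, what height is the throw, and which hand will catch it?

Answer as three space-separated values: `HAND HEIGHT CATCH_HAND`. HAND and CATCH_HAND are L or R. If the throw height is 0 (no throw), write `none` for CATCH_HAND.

Answer: R 8 R

Derivation:
Beat 9: 9 mod 2 = 1, so hand = R
Throw height = pattern[9 mod 3] = pattern[0] = 8
Lands at beat 9+8=17, 17 mod 2 = 1, so catch hand = R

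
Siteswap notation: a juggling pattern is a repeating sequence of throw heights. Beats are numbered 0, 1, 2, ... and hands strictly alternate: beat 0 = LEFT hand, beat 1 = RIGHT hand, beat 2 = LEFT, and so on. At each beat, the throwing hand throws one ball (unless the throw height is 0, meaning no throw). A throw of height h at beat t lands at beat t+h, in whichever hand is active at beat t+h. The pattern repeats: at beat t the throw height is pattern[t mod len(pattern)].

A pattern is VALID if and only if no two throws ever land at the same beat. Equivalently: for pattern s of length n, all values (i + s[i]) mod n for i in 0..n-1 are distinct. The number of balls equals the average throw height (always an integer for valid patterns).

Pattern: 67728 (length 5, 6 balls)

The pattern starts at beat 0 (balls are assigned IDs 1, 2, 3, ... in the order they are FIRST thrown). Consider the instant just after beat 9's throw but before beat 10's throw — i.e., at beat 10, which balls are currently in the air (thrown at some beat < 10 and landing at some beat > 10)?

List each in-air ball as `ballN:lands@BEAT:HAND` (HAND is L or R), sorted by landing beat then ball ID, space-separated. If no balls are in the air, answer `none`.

Answer: ball4:lands@11:R ball5:lands@12:L ball1:lands@13:R ball6:lands@14:L ball3:lands@17:R

Derivation:
Beat 0 (L): throw ball1 h=6 -> lands@6:L; in-air after throw: [b1@6:L]
Beat 1 (R): throw ball2 h=7 -> lands@8:L; in-air after throw: [b1@6:L b2@8:L]
Beat 2 (L): throw ball3 h=7 -> lands@9:R; in-air after throw: [b1@6:L b2@8:L b3@9:R]
Beat 3 (R): throw ball4 h=2 -> lands@5:R; in-air after throw: [b4@5:R b1@6:L b2@8:L b3@9:R]
Beat 4 (L): throw ball5 h=8 -> lands@12:L; in-air after throw: [b4@5:R b1@6:L b2@8:L b3@9:R b5@12:L]
Beat 5 (R): throw ball4 h=6 -> lands@11:R; in-air after throw: [b1@6:L b2@8:L b3@9:R b4@11:R b5@12:L]
Beat 6 (L): throw ball1 h=7 -> lands@13:R; in-air after throw: [b2@8:L b3@9:R b4@11:R b5@12:L b1@13:R]
Beat 7 (R): throw ball6 h=7 -> lands@14:L; in-air after throw: [b2@8:L b3@9:R b4@11:R b5@12:L b1@13:R b6@14:L]
Beat 8 (L): throw ball2 h=2 -> lands@10:L; in-air after throw: [b3@9:R b2@10:L b4@11:R b5@12:L b1@13:R b6@14:L]
Beat 9 (R): throw ball3 h=8 -> lands@17:R; in-air after throw: [b2@10:L b4@11:R b5@12:L b1@13:R b6@14:L b3@17:R]
Beat 10 (L): throw ball2 h=6 -> lands@16:L; in-air after throw: [b4@11:R b5@12:L b1@13:R b6@14:L b2@16:L b3@17:R]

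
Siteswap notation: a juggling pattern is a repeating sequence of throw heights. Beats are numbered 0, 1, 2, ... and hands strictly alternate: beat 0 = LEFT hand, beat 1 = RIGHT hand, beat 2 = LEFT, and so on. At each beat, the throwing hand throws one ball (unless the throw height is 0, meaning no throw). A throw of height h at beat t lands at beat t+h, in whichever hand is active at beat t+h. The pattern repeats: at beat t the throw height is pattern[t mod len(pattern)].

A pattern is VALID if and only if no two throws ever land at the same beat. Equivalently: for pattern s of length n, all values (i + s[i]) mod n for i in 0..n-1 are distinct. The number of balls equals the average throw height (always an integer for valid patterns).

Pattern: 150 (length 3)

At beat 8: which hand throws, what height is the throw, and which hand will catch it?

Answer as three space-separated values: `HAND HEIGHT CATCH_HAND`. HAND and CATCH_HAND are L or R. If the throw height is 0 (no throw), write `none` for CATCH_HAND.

Answer: L 0 none

Derivation:
Beat 8: 8 mod 2 = 0, so hand = L
Throw height = pattern[8 mod 3] = pattern[2] = 0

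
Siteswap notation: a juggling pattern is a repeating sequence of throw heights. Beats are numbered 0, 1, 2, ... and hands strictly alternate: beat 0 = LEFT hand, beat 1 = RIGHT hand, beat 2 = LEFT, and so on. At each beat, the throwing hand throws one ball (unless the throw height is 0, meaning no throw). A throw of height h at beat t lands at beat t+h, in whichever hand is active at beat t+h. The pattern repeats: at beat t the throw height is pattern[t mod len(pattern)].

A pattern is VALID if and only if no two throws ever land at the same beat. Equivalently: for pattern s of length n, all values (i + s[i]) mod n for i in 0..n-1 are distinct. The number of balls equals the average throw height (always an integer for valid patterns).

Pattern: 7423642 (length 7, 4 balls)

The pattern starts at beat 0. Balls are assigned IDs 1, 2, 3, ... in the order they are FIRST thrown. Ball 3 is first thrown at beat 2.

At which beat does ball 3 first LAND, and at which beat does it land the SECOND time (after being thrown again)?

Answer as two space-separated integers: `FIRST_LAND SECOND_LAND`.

Beat 0 (L): throw ball1 h=7 -> lands@7:R; in-air after throw: [b1@7:R]
Beat 1 (R): throw ball2 h=4 -> lands@5:R; in-air after throw: [b2@5:R b1@7:R]
Beat 2 (L): throw ball3 h=2 -> lands@4:L; in-air after throw: [b3@4:L b2@5:R b1@7:R]
Beat 3 (R): throw ball4 h=3 -> lands@6:L; in-air after throw: [b3@4:L b2@5:R b4@6:L b1@7:R]
Beat 4 (L): throw ball3 h=6 -> lands@10:L; in-air after throw: [b2@5:R b4@6:L b1@7:R b3@10:L]
Beat 5 (R): throw ball2 h=4 -> lands@9:R; in-air after throw: [b4@6:L b1@7:R b2@9:R b3@10:L]
Beat 6 (L): throw ball4 h=2 -> lands@8:L; in-air after throw: [b1@7:R b4@8:L b2@9:R b3@10:L]
Beat 7 (R): throw ball1 h=7 -> lands@14:L; in-air after throw: [b4@8:L b2@9:R b3@10:L b1@14:L]
Beat 8 (L): throw ball4 h=4 -> lands@12:L; in-air after throw: [b2@9:R b3@10:L b4@12:L b1@14:L]
Beat 9 (R): throw ball2 h=2 -> lands@11:R; in-air after throw: [b3@10:L b2@11:R b4@12:L b1@14:L]
Beat 10 (L): throw ball3 h=3 -> lands@13:R; in-air after throw: [b2@11:R b4@12:L b3@13:R b1@14:L]
Ball 3: thrown@2 h=2 -> first land @4; rethrown@4 h=6 -> second land @10

Answer: 4 10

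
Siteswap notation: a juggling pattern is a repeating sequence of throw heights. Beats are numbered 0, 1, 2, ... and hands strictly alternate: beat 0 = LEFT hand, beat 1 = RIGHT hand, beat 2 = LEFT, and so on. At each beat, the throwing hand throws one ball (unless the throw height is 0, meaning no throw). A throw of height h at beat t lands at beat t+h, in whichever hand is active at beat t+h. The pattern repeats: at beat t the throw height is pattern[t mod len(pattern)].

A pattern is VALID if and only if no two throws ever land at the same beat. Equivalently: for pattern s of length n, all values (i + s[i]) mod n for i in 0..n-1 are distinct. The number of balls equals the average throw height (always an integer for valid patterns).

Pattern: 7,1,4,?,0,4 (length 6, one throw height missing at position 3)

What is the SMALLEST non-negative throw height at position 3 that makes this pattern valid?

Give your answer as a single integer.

i=0: (0 + 7) mod 6 = 1
i=1: (1 + 1) mod 6 = 2
i=2: (2 + 4) mod 6 = 0
i=3: s[i]=? (unknown)
i=4: (4 + 0) mod 6 = 4
i=5: (5 + 4) mod 6 = 3
Known residues: [0, 1, 2, 3, 4]; need a permutation of 0..5, so missing residue r = 5
Need (3 + s) mod 6 = 5; smallest s = (5 - 3) mod 6 = 2

Answer: 2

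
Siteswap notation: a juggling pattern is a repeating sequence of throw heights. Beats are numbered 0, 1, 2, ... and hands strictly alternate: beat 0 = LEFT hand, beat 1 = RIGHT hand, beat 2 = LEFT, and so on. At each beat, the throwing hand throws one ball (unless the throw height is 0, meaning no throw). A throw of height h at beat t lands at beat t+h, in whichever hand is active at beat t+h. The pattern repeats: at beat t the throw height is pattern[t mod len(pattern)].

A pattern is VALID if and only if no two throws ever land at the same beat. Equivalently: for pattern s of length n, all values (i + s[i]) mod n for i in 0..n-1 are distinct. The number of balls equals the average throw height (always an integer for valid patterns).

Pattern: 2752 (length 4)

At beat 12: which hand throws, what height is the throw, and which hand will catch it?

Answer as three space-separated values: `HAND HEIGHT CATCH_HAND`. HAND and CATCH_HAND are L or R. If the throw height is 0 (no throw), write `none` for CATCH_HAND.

Answer: L 2 L

Derivation:
Beat 12: 12 mod 2 = 0, so hand = L
Throw height = pattern[12 mod 4] = pattern[0] = 2
Lands at beat 12+2=14, 14 mod 2 = 0, so catch hand = L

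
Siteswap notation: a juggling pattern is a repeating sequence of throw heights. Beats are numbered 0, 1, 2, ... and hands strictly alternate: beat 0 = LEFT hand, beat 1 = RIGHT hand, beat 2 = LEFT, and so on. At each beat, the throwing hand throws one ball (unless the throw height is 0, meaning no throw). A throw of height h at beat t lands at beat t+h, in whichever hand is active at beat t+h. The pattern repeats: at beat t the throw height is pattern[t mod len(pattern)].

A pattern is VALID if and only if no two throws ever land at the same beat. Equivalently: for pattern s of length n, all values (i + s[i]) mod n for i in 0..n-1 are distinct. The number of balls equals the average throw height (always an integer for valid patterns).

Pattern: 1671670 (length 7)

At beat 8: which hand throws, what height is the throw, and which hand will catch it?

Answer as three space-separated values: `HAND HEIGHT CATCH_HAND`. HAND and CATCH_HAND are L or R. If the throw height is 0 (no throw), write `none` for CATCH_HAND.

Beat 8: 8 mod 2 = 0, so hand = L
Throw height = pattern[8 mod 7] = pattern[1] = 6
Lands at beat 8+6=14, 14 mod 2 = 0, so catch hand = L

Answer: L 6 L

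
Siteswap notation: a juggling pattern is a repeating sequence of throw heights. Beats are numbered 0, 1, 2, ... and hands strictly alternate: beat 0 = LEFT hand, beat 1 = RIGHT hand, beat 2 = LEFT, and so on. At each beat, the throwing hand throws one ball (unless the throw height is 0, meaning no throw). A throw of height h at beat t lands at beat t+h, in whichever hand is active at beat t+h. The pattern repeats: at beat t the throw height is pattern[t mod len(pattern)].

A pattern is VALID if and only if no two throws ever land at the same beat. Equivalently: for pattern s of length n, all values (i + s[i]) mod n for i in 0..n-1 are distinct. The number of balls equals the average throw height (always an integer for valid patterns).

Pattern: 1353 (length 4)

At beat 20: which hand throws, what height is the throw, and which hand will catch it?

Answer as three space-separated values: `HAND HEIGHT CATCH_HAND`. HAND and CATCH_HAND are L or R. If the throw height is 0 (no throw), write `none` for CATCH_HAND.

Answer: L 1 R

Derivation:
Beat 20: 20 mod 2 = 0, so hand = L
Throw height = pattern[20 mod 4] = pattern[0] = 1
Lands at beat 20+1=21, 21 mod 2 = 1, so catch hand = R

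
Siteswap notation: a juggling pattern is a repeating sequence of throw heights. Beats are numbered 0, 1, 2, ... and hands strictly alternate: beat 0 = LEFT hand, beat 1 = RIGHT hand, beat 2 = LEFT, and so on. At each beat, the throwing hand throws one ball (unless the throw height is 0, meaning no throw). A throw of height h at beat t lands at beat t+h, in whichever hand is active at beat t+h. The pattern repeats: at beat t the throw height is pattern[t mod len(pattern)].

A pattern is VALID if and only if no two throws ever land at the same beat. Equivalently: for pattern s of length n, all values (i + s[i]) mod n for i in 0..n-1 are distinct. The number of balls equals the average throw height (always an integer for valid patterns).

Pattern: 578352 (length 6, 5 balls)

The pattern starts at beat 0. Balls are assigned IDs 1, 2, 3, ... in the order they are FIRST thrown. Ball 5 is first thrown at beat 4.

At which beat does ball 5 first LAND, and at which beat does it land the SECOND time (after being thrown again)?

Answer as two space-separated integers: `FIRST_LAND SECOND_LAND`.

Beat 0 (L): throw ball1 h=5 -> lands@5:R; in-air after throw: [b1@5:R]
Beat 1 (R): throw ball2 h=7 -> lands@8:L; in-air after throw: [b1@5:R b2@8:L]
Beat 2 (L): throw ball3 h=8 -> lands@10:L; in-air after throw: [b1@5:R b2@8:L b3@10:L]
Beat 3 (R): throw ball4 h=3 -> lands@6:L; in-air after throw: [b1@5:R b4@6:L b2@8:L b3@10:L]
Beat 4 (L): throw ball5 h=5 -> lands@9:R; in-air after throw: [b1@5:R b4@6:L b2@8:L b5@9:R b3@10:L]
Beat 5 (R): throw ball1 h=2 -> lands@7:R; in-air after throw: [b4@6:L b1@7:R b2@8:L b5@9:R b3@10:L]
Beat 6 (L): throw ball4 h=5 -> lands@11:R; in-air after throw: [b1@7:R b2@8:L b5@9:R b3@10:L b4@11:R]
Beat 7 (R): throw ball1 h=7 -> lands@14:L; in-air after throw: [b2@8:L b5@9:R b3@10:L b4@11:R b1@14:L]
Beat 8 (L): throw ball2 h=8 -> lands@16:L; in-air after throw: [b5@9:R b3@10:L b4@11:R b1@14:L b2@16:L]
Beat 9 (R): throw ball5 h=3 -> lands@12:L; in-air after throw: [b3@10:L b4@11:R b5@12:L b1@14:L b2@16:L]
Beat 10 (L): throw ball3 h=5 -> lands@15:R; in-air after throw: [b4@11:R b5@12:L b1@14:L b3@15:R b2@16:L]
Beat 11 (R): throw ball4 h=2 -> lands@13:R; in-air after throw: [b5@12:L b4@13:R b1@14:L b3@15:R b2@16:L]
Ball 5: thrown@4 h=5 -> first land @9; rethrown@9 h=3 -> second land @12

Answer: 9 12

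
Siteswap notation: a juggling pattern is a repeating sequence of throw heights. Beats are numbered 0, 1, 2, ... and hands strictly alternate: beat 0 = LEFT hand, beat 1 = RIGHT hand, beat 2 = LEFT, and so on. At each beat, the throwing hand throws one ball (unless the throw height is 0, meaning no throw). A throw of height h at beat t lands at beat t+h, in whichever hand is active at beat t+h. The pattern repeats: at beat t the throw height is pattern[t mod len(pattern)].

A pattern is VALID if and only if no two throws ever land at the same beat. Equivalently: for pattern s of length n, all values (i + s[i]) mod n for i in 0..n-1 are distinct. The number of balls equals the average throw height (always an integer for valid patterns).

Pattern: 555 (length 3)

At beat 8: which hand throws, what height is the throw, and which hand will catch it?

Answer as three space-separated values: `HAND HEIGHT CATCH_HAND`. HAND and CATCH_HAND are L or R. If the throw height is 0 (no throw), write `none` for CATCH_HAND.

Answer: L 5 R

Derivation:
Beat 8: 8 mod 2 = 0, so hand = L
Throw height = pattern[8 mod 3] = pattern[2] = 5
Lands at beat 8+5=13, 13 mod 2 = 1, so catch hand = R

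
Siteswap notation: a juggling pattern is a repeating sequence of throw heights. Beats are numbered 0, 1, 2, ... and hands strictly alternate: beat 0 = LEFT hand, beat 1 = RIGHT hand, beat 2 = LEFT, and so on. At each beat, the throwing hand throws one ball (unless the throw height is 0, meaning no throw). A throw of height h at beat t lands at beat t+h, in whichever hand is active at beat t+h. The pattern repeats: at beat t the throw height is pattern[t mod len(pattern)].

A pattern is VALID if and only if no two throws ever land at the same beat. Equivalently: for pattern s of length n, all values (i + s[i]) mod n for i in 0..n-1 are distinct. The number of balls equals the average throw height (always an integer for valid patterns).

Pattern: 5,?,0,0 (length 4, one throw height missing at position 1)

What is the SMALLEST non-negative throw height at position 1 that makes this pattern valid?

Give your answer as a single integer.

i=0: (0 + 5) mod 4 = 1
i=1: s[i]=? (unknown)
i=2: (2 + 0) mod 4 = 2
i=3: (3 + 0) mod 4 = 3
Known residues: [1, 2, 3]; need a permutation of 0..3, so missing residue r = 0
Need (1 + s) mod 4 = 0; smallest s = (0 - 1) mod 4 = 3

Answer: 3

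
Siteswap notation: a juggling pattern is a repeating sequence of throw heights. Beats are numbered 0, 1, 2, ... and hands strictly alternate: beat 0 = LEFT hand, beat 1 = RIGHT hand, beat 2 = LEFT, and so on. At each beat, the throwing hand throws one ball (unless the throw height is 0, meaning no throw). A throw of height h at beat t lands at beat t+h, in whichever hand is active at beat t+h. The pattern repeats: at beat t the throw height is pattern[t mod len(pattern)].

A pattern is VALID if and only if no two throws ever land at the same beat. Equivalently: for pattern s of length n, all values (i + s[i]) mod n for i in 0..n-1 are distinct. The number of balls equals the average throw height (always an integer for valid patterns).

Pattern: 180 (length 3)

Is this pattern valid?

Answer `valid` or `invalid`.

i=0: (i + s[i]) mod n = (0 + 1) mod 3 = 1
i=1: (i + s[i]) mod n = (1 + 8) mod 3 = 0
i=2: (i + s[i]) mod n = (2 + 0) mod 3 = 2
Residues: [1, 0, 2], distinct: True

Answer: valid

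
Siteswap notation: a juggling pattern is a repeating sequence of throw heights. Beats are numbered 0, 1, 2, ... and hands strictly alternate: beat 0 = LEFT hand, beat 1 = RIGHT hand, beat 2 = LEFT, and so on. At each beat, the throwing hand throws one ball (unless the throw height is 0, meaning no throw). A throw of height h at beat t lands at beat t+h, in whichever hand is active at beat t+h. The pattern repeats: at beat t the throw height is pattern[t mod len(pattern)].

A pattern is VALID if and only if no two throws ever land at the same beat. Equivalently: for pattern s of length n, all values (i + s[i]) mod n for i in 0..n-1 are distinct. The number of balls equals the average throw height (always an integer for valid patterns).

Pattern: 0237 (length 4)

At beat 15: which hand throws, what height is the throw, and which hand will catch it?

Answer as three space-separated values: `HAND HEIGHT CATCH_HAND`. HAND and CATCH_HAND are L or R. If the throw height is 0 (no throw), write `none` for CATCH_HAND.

Answer: R 7 L

Derivation:
Beat 15: 15 mod 2 = 1, so hand = R
Throw height = pattern[15 mod 4] = pattern[3] = 7
Lands at beat 15+7=22, 22 mod 2 = 0, so catch hand = L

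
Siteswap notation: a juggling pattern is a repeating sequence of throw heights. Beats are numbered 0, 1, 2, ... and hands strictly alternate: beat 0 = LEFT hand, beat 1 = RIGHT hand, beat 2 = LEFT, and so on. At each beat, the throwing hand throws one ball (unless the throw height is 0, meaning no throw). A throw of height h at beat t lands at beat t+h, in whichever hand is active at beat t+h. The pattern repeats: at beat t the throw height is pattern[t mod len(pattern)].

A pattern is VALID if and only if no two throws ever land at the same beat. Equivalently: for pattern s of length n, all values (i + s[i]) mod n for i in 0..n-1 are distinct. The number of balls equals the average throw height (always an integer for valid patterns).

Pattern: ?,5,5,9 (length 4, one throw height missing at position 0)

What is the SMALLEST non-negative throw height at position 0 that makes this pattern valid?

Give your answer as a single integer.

i=0: s[i]=? (unknown)
i=1: (1 + 5) mod 4 = 2
i=2: (2 + 5) mod 4 = 3
i=3: (3 + 9) mod 4 = 0
Known residues: [0, 2, 3]; need a permutation of 0..3, so missing residue r = 1
Need (0 + s) mod 4 = 1; smallest s = (1 - 0) mod 4 = 1

Answer: 1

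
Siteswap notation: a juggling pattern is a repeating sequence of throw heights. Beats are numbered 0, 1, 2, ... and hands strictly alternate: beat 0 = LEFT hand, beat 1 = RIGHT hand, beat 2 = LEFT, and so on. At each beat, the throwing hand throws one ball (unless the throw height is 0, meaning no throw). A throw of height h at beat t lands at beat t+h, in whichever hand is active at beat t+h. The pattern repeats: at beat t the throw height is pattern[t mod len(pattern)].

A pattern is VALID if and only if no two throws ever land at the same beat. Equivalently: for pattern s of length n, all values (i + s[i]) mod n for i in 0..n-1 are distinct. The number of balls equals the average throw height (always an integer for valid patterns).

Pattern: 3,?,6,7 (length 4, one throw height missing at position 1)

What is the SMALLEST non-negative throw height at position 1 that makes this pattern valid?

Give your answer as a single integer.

i=0: (0 + 3) mod 4 = 3
i=1: s[i]=? (unknown)
i=2: (2 + 6) mod 4 = 0
i=3: (3 + 7) mod 4 = 2
Known residues: [0, 2, 3]; need a permutation of 0..3, so missing residue r = 1
Need (1 + s) mod 4 = 1; smallest s = (1 - 1) mod 4 = 0

Answer: 0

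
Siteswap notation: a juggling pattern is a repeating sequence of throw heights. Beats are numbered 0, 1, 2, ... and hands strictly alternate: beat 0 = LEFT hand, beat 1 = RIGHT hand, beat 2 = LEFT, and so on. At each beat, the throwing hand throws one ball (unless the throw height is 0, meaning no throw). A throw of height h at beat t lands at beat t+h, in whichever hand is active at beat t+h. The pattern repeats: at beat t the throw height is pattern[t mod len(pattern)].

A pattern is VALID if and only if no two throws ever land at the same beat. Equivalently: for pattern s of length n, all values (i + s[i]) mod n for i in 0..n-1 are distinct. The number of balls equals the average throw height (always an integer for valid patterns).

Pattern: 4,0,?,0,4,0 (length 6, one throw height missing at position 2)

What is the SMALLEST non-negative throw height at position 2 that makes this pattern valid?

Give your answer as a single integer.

Answer: 4

Derivation:
i=0: (0 + 4) mod 6 = 4
i=1: (1 + 0) mod 6 = 1
i=2: s[i]=? (unknown)
i=3: (3 + 0) mod 6 = 3
i=4: (4 + 4) mod 6 = 2
i=5: (5 + 0) mod 6 = 5
Known residues: [1, 2, 3, 4, 5]; need a permutation of 0..5, so missing residue r = 0
Need (2 + s) mod 6 = 0; smallest s = (0 - 2) mod 6 = 4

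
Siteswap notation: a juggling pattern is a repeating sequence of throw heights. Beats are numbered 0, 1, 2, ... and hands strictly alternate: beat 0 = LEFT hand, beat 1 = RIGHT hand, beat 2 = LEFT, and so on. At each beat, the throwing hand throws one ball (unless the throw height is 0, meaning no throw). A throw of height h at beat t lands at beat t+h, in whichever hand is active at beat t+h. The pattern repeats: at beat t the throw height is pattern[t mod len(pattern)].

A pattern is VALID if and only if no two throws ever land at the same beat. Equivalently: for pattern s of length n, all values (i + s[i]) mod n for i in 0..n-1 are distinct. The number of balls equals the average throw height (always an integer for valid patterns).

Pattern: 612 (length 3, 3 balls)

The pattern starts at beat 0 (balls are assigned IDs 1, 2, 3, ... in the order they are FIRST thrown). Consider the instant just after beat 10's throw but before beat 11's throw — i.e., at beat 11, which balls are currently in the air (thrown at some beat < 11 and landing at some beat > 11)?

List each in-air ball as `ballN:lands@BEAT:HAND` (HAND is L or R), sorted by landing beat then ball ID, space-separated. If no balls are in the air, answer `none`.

Answer: ball1:lands@12:L ball3:lands@15:R

Derivation:
Beat 0 (L): throw ball1 h=6 -> lands@6:L; in-air after throw: [b1@6:L]
Beat 1 (R): throw ball2 h=1 -> lands@2:L; in-air after throw: [b2@2:L b1@6:L]
Beat 2 (L): throw ball2 h=2 -> lands@4:L; in-air after throw: [b2@4:L b1@6:L]
Beat 3 (R): throw ball3 h=6 -> lands@9:R; in-air after throw: [b2@4:L b1@6:L b3@9:R]
Beat 4 (L): throw ball2 h=1 -> lands@5:R; in-air after throw: [b2@5:R b1@6:L b3@9:R]
Beat 5 (R): throw ball2 h=2 -> lands@7:R; in-air after throw: [b1@6:L b2@7:R b3@9:R]
Beat 6 (L): throw ball1 h=6 -> lands@12:L; in-air after throw: [b2@7:R b3@9:R b1@12:L]
Beat 7 (R): throw ball2 h=1 -> lands@8:L; in-air after throw: [b2@8:L b3@9:R b1@12:L]
Beat 8 (L): throw ball2 h=2 -> lands@10:L; in-air after throw: [b3@9:R b2@10:L b1@12:L]
Beat 9 (R): throw ball3 h=6 -> lands@15:R; in-air after throw: [b2@10:L b1@12:L b3@15:R]
Beat 10 (L): throw ball2 h=1 -> lands@11:R; in-air after throw: [b2@11:R b1@12:L b3@15:R]
Beat 11 (R): throw ball2 h=2 -> lands@13:R; in-air after throw: [b1@12:L b2@13:R b3@15:R]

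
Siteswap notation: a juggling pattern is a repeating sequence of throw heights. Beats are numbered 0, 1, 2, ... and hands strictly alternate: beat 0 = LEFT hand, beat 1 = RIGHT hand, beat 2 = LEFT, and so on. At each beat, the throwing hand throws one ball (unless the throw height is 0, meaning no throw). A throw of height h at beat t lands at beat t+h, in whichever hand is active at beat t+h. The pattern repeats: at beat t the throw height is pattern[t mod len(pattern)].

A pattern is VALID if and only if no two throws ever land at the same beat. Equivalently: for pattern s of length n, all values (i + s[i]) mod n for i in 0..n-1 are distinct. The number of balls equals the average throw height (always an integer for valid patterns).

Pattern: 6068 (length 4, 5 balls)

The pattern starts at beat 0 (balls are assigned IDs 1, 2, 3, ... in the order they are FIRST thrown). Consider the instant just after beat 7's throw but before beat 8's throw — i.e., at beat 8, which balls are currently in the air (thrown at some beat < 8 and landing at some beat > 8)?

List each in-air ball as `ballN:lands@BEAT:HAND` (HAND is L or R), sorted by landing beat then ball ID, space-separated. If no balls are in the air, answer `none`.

Beat 0 (L): throw ball1 h=6 -> lands@6:L; in-air after throw: [b1@6:L]
Beat 2 (L): throw ball2 h=6 -> lands@8:L; in-air after throw: [b1@6:L b2@8:L]
Beat 3 (R): throw ball3 h=8 -> lands@11:R; in-air after throw: [b1@6:L b2@8:L b3@11:R]
Beat 4 (L): throw ball4 h=6 -> lands@10:L; in-air after throw: [b1@6:L b2@8:L b4@10:L b3@11:R]
Beat 6 (L): throw ball1 h=6 -> lands@12:L; in-air after throw: [b2@8:L b4@10:L b3@11:R b1@12:L]
Beat 7 (R): throw ball5 h=8 -> lands@15:R; in-air after throw: [b2@8:L b4@10:L b3@11:R b1@12:L b5@15:R]
Beat 8 (L): throw ball2 h=6 -> lands@14:L; in-air after throw: [b4@10:L b3@11:R b1@12:L b2@14:L b5@15:R]

Answer: ball4:lands@10:L ball3:lands@11:R ball1:lands@12:L ball5:lands@15:R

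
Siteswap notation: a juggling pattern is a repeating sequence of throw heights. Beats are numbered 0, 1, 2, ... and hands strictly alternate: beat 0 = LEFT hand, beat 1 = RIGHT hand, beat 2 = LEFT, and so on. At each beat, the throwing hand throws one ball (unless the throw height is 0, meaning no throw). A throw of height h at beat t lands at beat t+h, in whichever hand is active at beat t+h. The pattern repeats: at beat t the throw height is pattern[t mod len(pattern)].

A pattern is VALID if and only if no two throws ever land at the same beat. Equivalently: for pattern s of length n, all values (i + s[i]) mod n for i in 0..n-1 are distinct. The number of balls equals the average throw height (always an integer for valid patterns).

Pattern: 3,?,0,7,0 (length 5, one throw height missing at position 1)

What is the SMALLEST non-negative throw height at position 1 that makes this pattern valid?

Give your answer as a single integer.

i=0: (0 + 3) mod 5 = 3
i=1: s[i]=? (unknown)
i=2: (2 + 0) mod 5 = 2
i=3: (3 + 7) mod 5 = 0
i=4: (4 + 0) mod 5 = 4
Known residues: [0, 2, 3, 4]; need a permutation of 0..4, so missing residue r = 1
Need (1 + s) mod 5 = 1; smallest s = (1 - 1) mod 5 = 0

Answer: 0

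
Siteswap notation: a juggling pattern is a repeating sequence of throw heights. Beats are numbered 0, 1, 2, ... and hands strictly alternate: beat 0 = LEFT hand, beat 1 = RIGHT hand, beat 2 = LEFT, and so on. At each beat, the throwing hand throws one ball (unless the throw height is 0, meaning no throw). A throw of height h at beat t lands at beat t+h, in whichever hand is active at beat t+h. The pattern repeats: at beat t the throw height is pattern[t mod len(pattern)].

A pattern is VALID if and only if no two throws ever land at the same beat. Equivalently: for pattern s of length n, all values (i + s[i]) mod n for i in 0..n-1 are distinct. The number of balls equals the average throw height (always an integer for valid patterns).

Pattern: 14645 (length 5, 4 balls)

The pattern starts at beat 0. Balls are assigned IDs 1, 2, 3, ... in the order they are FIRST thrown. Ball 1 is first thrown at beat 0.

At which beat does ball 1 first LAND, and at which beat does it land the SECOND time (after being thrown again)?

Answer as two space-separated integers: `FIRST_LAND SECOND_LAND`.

Beat 0 (L): throw ball1 h=1 -> lands@1:R; in-air after throw: [b1@1:R]
Beat 1 (R): throw ball1 h=4 -> lands@5:R; in-air after throw: [b1@5:R]
Beat 2 (L): throw ball2 h=6 -> lands@8:L; in-air after throw: [b1@5:R b2@8:L]
Beat 3 (R): throw ball3 h=4 -> lands@7:R; in-air after throw: [b1@5:R b3@7:R b2@8:L]
Beat 4 (L): throw ball4 h=5 -> lands@9:R; in-air after throw: [b1@5:R b3@7:R b2@8:L b4@9:R]
Beat 5 (R): throw ball1 h=1 -> lands@6:L; in-air after throw: [b1@6:L b3@7:R b2@8:L b4@9:R]
Ball 1: thrown@0 h=1 -> first land @1; rethrown@1 h=4 -> second land @5

Answer: 1 5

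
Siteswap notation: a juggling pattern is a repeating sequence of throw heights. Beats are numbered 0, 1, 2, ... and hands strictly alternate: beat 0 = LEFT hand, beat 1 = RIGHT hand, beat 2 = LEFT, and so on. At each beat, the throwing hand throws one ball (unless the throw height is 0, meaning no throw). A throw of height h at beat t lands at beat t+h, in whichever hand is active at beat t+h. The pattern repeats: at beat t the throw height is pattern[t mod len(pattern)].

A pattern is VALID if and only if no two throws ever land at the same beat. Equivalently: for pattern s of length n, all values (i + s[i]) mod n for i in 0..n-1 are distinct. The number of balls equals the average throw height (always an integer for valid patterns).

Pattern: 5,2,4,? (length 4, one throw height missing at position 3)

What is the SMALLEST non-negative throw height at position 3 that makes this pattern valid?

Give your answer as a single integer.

Answer: 1

Derivation:
i=0: (0 + 5) mod 4 = 1
i=1: (1 + 2) mod 4 = 3
i=2: (2 + 4) mod 4 = 2
i=3: s[i]=? (unknown)
Known residues: [1, 2, 3]; need a permutation of 0..3, so missing residue r = 0
Need (3 + s) mod 4 = 0; smallest s = (0 - 3) mod 4 = 1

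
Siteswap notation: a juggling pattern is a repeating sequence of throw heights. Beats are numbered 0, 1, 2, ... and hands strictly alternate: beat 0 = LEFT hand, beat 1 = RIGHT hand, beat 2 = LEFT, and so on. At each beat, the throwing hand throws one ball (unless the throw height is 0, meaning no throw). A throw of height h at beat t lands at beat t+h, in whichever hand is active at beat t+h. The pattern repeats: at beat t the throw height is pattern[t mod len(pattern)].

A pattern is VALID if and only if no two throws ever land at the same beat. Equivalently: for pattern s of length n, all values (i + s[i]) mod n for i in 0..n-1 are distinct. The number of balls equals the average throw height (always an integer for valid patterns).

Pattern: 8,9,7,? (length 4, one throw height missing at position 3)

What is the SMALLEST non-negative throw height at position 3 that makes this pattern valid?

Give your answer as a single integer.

i=0: (0 + 8) mod 4 = 0
i=1: (1 + 9) mod 4 = 2
i=2: (2 + 7) mod 4 = 1
i=3: s[i]=? (unknown)
Known residues: [0, 1, 2]; need a permutation of 0..3, so missing residue r = 3
Need (3 + s) mod 4 = 3; smallest s = (3 - 3) mod 4 = 0

Answer: 0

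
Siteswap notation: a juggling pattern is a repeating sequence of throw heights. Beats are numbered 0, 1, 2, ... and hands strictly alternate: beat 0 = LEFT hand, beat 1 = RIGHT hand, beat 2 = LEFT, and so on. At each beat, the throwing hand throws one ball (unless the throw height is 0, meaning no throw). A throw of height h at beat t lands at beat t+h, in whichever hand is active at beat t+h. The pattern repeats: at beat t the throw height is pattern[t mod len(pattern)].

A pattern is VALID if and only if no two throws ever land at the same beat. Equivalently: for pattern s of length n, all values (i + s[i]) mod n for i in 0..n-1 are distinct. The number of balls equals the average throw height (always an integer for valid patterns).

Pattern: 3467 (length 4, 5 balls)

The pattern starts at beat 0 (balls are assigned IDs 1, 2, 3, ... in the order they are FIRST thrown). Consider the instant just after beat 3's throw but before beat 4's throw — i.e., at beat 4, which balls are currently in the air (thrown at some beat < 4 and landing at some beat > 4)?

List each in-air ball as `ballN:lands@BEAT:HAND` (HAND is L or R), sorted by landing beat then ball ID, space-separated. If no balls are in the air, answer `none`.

Answer: ball2:lands@5:R ball3:lands@8:L ball1:lands@10:L

Derivation:
Beat 0 (L): throw ball1 h=3 -> lands@3:R; in-air after throw: [b1@3:R]
Beat 1 (R): throw ball2 h=4 -> lands@5:R; in-air after throw: [b1@3:R b2@5:R]
Beat 2 (L): throw ball3 h=6 -> lands@8:L; in-air after throw: [b1@3:R b2@5:R b3@8:L]
Beat 3 (R): throw ball1 h=7 -> lands@10:L; in-air after throw: [b2@5:R b3@8:L b1@10:L]
Beat 4 (L): throw ball4 h=3 -> lands@7:R; in-air after throw: [b2@5:R b4@7:R b3@8:L b1@10:L]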